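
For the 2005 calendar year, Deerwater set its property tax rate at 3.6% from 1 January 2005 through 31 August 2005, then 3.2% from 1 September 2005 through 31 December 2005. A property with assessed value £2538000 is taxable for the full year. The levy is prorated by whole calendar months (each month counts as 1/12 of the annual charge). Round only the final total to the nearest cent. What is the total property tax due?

1 January – 31 August 2005: 8 months at 3.6% → £2538000 × 3.6% × 8/12 = £60912.0000
1 September – 31 December 2005: 4 months at 3.2% → £2538000 × 3.2% × 4/12 = £27072.0000
Total = £87984.0000

£87984.00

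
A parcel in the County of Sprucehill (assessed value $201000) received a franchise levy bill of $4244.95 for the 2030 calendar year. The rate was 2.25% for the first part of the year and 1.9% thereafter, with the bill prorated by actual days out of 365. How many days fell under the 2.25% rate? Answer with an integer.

Let d = days at the first rate; then 365 − d days at the second rate.
$201000 × [2.25%·d + 1.9%·(365−d)] / 365 = $4244.95
Solving gives d = 221, so the new rate took effect on 10 August 2030.

221 days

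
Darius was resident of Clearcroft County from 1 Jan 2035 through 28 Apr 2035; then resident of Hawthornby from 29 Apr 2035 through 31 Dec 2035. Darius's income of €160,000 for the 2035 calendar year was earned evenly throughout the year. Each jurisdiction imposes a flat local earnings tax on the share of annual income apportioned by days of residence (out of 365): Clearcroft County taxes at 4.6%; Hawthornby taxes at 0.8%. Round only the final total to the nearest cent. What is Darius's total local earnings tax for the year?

€3,245.59

Clearcroft County, 1 Jan – 28 Apr 2035: 118 days → €160,000 × 4.6% × 118/365 = €2,379.3973
Hawthornby, 29 Apr – 31 Dec 2035: 247 days → €160,000 × 0.8% × 247/365 = €866.1918
Total = €3,245.5890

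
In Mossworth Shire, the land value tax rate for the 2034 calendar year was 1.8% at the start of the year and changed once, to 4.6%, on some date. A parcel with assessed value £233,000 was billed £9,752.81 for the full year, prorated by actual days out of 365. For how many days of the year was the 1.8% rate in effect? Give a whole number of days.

Let d = days at the first rate; then 365 − d days at the second rate.
£233,000 × [1.8%·d + 4.6%·(365−d)] / 365 = £9,752.81
Solving gives d = 54, so the new rate took effect on 24 February 2034.

54 days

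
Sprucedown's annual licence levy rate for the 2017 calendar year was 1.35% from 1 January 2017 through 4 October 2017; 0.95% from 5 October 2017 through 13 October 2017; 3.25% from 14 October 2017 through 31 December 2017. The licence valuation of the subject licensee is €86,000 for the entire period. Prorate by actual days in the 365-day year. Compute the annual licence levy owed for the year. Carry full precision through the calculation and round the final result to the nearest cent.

1 January – 4 October 2017: 277 days at 1.35% → €86,000 × 1.35% × 277/365 = €881.0877
5 October – 13 October 2017: 9 days at 0.95% → €86,000 × 0.95% × 9/365 = €20.1452
14 October – 31 December 2017: 79 days at 3.25% → €86,000 × 3.25% × 79/365 = €604.9452
Total = €1,506.1781

€1,506.18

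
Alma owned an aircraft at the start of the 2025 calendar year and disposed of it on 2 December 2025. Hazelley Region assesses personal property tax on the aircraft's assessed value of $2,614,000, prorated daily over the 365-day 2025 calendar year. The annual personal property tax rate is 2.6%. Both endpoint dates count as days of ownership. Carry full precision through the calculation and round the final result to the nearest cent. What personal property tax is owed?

$62,564.12

Days held (1 January – 2 December 2025): 336 out of 365
Tax = $2,614,000 × 2.6% × 336/365 = $62,564.1205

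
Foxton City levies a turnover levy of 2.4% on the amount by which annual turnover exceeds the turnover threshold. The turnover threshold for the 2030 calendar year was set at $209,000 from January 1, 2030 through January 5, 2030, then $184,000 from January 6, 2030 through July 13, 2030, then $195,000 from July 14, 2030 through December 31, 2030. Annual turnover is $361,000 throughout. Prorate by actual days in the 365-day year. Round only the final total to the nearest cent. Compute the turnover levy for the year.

January 1 – January 5, 2030: 5 days, exemption $209,000 → ($361,000 − $209,000) × 2.4% × 5/365 = $49.9726
January 6 – July 13, 2030: 189 days, exemption $184,000 → ($361,000 − $184,000) × 2.4% × 189/365 = $2,199.6493
July 14 – December 31, 2030: 171 days, exemption $195,000 → ($361,000 − $195,000) × 2.4% × 171/365 = $1,866.4767
Total = $4,116.0986

$4,116.10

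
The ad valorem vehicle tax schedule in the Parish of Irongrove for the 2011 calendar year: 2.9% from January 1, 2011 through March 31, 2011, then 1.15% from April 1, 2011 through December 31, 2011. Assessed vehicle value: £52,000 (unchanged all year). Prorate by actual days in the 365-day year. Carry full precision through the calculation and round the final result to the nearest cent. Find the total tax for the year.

January 1 – March 31, 2011: 90 days at 2.9% → £52,000 × 2.9% × 90/365 = £371.8356
April 1 – December 31, 2011: 275 days at 1.15% → £52,000 × 1.15% × 275/365 = £450.5479
Total = £822.3836

£822.38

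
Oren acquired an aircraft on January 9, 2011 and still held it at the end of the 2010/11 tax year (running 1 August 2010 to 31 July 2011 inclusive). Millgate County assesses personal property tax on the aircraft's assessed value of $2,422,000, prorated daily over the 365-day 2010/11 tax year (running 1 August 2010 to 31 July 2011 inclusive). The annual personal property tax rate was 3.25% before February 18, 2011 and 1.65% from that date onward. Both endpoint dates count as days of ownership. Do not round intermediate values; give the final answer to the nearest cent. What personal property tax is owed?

$26,582.28

January 9 – February 17, 2011: 40 days at 3.25% → $2,422,000 × 3.25% × 40/365 = $8,626.3014
February 18 – July 31, 2011: 164 days at 1.65% → $2,422,000 × 1.65% × 164/365 = $17,955.9781
Total = $26,582.2795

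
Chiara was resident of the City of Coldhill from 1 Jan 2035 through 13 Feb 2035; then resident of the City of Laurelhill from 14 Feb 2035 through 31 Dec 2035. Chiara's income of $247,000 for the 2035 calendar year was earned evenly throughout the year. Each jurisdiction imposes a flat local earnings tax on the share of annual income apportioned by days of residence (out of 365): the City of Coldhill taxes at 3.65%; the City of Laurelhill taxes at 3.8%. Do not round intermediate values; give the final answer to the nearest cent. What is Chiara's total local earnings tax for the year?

The City of Coldhill, 1 Jan – 13 Feb 2035: 44 days → $247,000 × 3.65% × 44/365 = $1,086.8000
The City of Laurelhill, 14 Feb – 31 Dec 2035: 321 days → $247,000 × 3.8% × 321/365 = $8,254.5370
Total = $9,341.3370

$9,341.34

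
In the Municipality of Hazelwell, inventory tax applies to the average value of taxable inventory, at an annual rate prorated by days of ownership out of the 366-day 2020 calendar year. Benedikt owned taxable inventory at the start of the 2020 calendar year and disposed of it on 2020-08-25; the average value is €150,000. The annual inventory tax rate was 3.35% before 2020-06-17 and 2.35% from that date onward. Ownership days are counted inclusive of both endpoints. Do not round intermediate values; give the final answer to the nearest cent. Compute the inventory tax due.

2020-01-01 to 2020-06-16: 168 days at 3.35% → €150,000 × 3.35% × 168/366 = €2,306.5574
2020-06-17 to 2020-08-25: 70 days at 2.35% → €150,000 × 2.35% × 70/366 = €674.1803
Total = €2,980.7377

€2,980.74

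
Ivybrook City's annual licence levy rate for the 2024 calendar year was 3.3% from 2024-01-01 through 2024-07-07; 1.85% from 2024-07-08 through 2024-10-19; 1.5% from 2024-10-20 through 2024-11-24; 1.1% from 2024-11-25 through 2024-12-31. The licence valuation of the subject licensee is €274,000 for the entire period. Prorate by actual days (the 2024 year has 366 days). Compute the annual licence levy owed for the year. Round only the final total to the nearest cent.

€6,818.56

2024-01-01 to 2024-07-07: 189 days at 3.3% → €274,000 × 3.3% × 189/366 = €4,669.2295
2024-07-08 to 2024-10-19: 104 days at 1.85% → €274,000 × 1.85% × 104/366 = €1,440.3716
2024-10-20 to 2024-11-24: 36 days at 1.5% → €274,000 × 1.5% × 36/366 = €404.2623
2024-11-25 to 2024-12-31: 37 days at 1.1% → €274,000 × 1.1% × 37/366 = €304.6940
Total = €6,818.5574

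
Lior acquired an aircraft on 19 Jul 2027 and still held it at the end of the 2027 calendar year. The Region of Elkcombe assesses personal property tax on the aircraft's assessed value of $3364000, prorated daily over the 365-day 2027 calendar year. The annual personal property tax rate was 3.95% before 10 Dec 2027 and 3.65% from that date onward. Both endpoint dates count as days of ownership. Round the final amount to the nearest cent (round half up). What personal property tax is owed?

$59823.90

19 Jul – 9 Dec 2027: 144 days at 3.95% → $3364000 × 3.95% × 144/365 = $52423.1014
10 Dec – 31 Dec 2027: 22 days at 3.65% → $3364000 × 3.65% × 22/365 = $7400.8000
Total = $59823.9014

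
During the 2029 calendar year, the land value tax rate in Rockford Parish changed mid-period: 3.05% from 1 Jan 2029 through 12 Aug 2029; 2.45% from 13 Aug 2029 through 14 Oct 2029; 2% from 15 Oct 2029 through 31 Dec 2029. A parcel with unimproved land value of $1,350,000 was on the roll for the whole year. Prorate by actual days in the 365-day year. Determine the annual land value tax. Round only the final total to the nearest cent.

1 Jan – 12 Aug 2029: 224 days at 3.05% → $1,350,000 × 3.05% × 224/365 = $25,269.0411
13 Aug – 14 Oct 2029: 63 days at 2.45% → $1,350,000 × 2.45% × 63/365 = $5,708.8356
15 Oct – 31 Dec 2029: 78 days at 2% → $1,350,000 × 2% × 78/365 = $5,769.8630
Total = $36,747.7397

$36,747.74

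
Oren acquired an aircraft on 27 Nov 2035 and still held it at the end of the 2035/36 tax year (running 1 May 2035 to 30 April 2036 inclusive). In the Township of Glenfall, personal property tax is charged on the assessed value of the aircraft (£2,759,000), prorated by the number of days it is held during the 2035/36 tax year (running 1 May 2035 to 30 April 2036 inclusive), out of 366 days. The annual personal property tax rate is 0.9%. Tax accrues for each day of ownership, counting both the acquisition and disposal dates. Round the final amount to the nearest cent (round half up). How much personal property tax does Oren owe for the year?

£10,583.70

Days held (27 Nov 2035 – 30 Apr 2036): 156 out of 366
Tax = £2,759,000 × 0.9% × 156/366 = £10,583.7049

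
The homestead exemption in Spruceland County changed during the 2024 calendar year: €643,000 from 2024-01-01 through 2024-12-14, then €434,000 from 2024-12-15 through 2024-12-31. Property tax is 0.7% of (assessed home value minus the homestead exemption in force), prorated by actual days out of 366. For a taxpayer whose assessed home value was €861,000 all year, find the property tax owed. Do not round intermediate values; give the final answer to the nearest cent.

2024-01-01 to 2024-12-14: 349 days, exemption €643,000 → (€861,000 − €643,000) × 0.7% × 349/366 = €1,455.1202
2024-12-15 to 2024-12-31: 17 days, exemption €434,000 → (€861,000 − €434,000) × 0.7% × 17/366 = €138.8333
Total = €1,593.9536

€1,593.95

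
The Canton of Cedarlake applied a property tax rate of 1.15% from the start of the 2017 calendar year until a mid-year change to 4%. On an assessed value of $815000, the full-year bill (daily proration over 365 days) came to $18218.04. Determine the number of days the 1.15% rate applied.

Let d = days at the first rate; then 365 − d days at the second rate.
$815000 × [1.15%·d + 4%·(365−d)] / 365 = $18218.04
Solving gives d = 226, so the new rate took effect on August 15, 2017.

226 days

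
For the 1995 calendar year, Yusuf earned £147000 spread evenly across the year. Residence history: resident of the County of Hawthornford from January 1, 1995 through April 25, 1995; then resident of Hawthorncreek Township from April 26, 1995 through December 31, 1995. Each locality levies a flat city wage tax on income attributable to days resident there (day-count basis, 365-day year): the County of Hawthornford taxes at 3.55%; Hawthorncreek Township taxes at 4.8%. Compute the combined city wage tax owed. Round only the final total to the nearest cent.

£6477.06

The County of Hawthornford, January 1 – April 25, 1995: 115 days → £147000 × 3.55% × 115/365 = £1644.1849
Hawthorncreek Township, April 26 – December 31, 1995: 250 days → £147000 × 4.8% × 250/365 = £4832.8767
Total = £6477.0616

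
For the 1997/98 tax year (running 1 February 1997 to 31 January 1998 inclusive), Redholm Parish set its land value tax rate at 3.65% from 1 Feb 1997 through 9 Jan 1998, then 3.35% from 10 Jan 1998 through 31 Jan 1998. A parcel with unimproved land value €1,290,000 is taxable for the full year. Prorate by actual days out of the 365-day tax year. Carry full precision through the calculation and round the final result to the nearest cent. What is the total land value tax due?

€46,851.74

1 Feb 1997 – 9 Jan 1998: 343 days at 3.65% → €1,290,000 × 3.65% × 343/365 = €44,247.0000
10 Jan – 31 Jan 1998: 22 days at 3.35% → €1,290,000 × 3.35% × 22/365 = €2,604.7397
Total = €46,851.7397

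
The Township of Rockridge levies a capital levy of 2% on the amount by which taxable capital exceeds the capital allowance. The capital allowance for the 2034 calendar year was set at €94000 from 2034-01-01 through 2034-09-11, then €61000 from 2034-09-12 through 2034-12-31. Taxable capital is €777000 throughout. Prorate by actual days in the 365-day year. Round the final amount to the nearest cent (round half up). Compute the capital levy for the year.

2034-01-01 to 2034-09-11: 254 days, exemption €94000 → (€777000 − €94000) × 2% × 254/365 = €9505.8630
2034-09-12 to 2034-12-31: 111 days, exemption €61000 → (€777000 − €61000) × 2% × 111/365 = €4354.8493
Total = €13860.7123

€13860.71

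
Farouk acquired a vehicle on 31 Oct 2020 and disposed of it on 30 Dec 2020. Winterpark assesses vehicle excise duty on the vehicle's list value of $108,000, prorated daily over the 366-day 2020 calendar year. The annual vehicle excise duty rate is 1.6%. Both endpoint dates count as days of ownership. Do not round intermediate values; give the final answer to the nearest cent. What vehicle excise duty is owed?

$288.00

Days held (31 Oct – 30 Dec 2020): 61 out of 366
Tax = $108,000 × 1.6% × 61/366 = $288.0000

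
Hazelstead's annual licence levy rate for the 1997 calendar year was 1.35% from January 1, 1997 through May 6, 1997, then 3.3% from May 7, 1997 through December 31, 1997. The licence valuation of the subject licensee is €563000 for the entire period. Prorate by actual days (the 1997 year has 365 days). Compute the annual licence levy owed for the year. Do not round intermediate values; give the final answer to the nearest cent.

€14789.16

January 1 – May 6, 1997: 126 days at 1.35% → €563000 × 1.35% × 126/365 = €2623.7342
May 7 – December 31, 1997: 239 days at 3.3% → €563000 × 3.3% × 239/365 = €12165.4274
Total = €14789.1616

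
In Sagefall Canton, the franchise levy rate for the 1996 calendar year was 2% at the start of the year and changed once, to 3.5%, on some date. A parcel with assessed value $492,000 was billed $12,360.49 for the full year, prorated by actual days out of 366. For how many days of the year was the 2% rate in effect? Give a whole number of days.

Let d = days at the first rate; then 366 − d days at the second rate.
$492,000 × [2%·d + 3.5%·(366−d)] / 366 = $12,360.49
Solving gives d = 241, so the new rate took effect on 29 August 1996.

241 days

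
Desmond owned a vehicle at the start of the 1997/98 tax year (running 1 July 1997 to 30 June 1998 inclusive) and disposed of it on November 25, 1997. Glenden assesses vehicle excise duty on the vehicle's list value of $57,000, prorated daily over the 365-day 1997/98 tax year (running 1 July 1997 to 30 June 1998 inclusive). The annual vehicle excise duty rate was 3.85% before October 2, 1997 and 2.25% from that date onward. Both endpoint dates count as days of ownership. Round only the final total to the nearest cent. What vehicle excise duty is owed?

July 1 – October 1, 1997: 93 days at 3.85% → $57,000 × 3.85% × 93/365 = $559.1466
October 2 – November 25, 1997: 55 days at 2.25% → $57,000 × 2.25% × 55/365 = $193.2534
Total = $752.4000

$752.40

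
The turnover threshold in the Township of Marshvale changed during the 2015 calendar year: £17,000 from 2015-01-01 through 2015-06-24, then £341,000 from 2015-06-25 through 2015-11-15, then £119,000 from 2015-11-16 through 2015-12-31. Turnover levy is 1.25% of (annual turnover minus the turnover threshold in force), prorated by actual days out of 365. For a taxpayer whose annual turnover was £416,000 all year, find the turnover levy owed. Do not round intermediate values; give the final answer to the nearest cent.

£3,229.01

2015-01-01 to 2015-06-24: 175 days, exemption £17,000 → (£416,000 − £17,000) × 1.25% × 175/365 = £2,391.2671
2015-06-25 to 2015-11-15: 144 days, exemption £341,000 → (£416,000 − £341,000) × 1.25% × 144/365 = £369.8630
2015-11-16 to 2015-12-31: 46 days, exemption £119,000 → (£416,000 − £119,000) × 1.25% × 46/365 = £467.8767
Total = £3,229.0068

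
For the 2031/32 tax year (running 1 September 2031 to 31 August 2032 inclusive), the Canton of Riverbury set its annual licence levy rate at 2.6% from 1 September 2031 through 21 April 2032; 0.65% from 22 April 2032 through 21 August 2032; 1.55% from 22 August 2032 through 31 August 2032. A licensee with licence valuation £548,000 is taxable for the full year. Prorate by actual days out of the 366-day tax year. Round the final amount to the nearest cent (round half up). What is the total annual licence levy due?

1 September 2031 – 21 April 2032: 234 days at 2.6% → £548,000 × 2.6% × 234/366 = £9,109.3770
22 April – 21 August 2032: 122 days at 0.65% → £548,000 × 0.65% × 122/366 = £1,187.3333
22 August – 31 August 2032: 10 days at 1.55% → £548,000 × 1.55% × 10/366 = £232.0765
Total = £10,528.7869

£10,528.79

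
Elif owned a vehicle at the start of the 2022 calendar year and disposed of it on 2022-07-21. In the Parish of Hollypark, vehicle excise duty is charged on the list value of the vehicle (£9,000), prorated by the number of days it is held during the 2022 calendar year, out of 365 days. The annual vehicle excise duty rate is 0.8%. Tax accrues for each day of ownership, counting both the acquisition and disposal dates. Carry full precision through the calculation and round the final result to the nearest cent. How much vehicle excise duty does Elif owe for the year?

Days held (2022-01-01 to 2022-07-21): 202 out of 365
Tax = £9,000 × 0.8% × 202/365 = £39.8466

£39.85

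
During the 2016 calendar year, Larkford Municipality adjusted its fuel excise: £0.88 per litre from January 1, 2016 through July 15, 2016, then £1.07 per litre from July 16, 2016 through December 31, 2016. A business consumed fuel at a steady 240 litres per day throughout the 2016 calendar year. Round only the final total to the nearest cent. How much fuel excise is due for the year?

January 1 – July 15, 2016: 197 days × 240 litres/day = 47,280 litres at £0.88/litre → £41,606.40
July 16 – December 31, 2016: 169 days × 240 litres/day = 40,560 litres at £1.07/litre → £43,399.20

£85,005.60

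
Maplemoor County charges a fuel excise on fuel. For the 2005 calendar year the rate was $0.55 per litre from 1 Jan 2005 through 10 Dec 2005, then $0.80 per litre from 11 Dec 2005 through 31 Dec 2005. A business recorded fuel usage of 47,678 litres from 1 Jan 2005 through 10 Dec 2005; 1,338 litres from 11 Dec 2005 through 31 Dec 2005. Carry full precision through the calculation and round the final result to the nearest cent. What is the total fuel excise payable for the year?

$27,293.30

1 Jan – 10 Dec 2005: 47,678 litres at $0.55/litre → $26,222.90
11 Dec – 31 Dec 2005: 1,338 litres at $0.80/litre → $1,070.40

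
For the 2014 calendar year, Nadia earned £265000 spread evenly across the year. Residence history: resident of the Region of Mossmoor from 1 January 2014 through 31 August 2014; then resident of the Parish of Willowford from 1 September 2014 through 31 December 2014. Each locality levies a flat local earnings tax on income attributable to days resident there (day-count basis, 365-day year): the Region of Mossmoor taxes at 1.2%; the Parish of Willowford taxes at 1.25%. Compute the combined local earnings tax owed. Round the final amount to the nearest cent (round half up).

£3224.29

The Region of Mossmoor, 1 January – 31 August 2014: 243 days → £265000 × 1.2% × 243/365 = £2117.0959
The Parish of Willowford, 1 September – 31 December 2014: 122 days → £265000 × 1.25% × 122/365 = £1107.1918
Total = £3224.2877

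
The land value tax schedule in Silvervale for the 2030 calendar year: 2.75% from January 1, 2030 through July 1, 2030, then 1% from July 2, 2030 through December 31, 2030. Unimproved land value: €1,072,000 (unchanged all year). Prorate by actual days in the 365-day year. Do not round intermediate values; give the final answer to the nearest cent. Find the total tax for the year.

€20,074.30

January 1 – July 1, 2030: 182 days at 2.75% → €1,072,000 × 2.75% × 182/365 = €14,699.6164
July 2 – December 31, 2030: 183 days at 1% → €1,072,000 × 1% × 183/365 = €5,374.6849
Total = €20,074.3014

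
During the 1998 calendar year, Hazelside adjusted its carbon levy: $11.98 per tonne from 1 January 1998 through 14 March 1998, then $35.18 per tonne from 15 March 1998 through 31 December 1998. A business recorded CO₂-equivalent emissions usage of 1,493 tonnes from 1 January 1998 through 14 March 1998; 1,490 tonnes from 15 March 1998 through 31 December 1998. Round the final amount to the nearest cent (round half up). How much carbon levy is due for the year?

1 January – 14 March 1998: 1,493 tonnes at $11.98/tonne → $17886.14
15 March – 31 December 1998: 1,490 tonnes at $35.18/tonne → $52418.20

$70304.34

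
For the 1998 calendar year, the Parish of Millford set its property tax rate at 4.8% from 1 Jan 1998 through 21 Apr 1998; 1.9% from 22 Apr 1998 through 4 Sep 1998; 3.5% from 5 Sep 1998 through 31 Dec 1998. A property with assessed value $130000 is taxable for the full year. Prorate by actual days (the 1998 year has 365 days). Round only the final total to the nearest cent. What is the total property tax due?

$4288.93

1 Jan – 21 Apr 1998: 111 days at 4.8% → $130000 × 4.8% × 111/365 = $1897.6438
22 Apr – 4 Sep 1998: 136 days at 1.9% → $130000 × 1.9% × 136/365 = $920.3288
5 Sep – 31 Dec 1998: 118 days at 3.5% → $130000 × 3.5% × 118/365 = $1470.9589
Total = $4288.9315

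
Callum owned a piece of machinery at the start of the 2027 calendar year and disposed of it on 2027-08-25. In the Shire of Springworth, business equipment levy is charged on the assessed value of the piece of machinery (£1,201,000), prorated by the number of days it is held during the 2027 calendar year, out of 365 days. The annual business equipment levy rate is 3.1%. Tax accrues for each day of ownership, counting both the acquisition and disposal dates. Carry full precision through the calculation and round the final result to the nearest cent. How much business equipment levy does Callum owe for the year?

Days held (2027-01-01 to 2027-08-25): 237 out of 365
Tax = £1,201,000 × 3.1% × 237/365 = £24,174.6493

£24,174.65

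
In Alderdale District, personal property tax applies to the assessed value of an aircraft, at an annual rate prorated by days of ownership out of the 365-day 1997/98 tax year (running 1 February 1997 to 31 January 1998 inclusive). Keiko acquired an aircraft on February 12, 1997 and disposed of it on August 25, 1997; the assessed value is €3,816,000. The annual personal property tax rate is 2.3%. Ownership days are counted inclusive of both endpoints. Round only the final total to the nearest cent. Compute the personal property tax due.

€46,889.75

Days held (February 12 – August 25, 1997): 195 out of 365
Tax = €3,816,000 × 2.3% × 195/365 = €46,889.7534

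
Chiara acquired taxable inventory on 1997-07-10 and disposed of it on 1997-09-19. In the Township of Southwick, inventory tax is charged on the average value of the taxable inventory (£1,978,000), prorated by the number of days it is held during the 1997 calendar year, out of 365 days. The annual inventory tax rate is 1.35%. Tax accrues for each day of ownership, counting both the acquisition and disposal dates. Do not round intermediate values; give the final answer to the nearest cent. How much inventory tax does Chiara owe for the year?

£5,267.44

Days held (1997-07-10 to 1997-09-19): 72 out of 365
Tax = £1,978,000 × 1.35% × 72/365 = £5,267.4411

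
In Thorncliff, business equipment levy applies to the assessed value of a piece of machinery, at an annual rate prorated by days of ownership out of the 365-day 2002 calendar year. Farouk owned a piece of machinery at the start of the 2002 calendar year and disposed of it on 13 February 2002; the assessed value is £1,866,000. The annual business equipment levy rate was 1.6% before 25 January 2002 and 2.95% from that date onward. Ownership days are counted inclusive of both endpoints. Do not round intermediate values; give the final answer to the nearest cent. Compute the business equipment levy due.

£4,979.41

1 January – 24 January 2002: 24 days at 1.6% → £1,866,000 × 1.6% × 24/365 = £1,963.1342
25 January – 13 February 2002: 20 days at 2.95% → £1,866,000 × 2.95% × 20/365 = £3,016.2740
Total = £4,979.4082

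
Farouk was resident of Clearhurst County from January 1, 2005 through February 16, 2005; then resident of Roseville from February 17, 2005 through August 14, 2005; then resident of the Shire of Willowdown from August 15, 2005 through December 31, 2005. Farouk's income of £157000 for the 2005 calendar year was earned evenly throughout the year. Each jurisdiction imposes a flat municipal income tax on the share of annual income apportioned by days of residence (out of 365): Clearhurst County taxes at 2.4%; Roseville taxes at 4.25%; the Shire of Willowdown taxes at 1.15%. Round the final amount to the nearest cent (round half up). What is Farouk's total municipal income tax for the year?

Clearhurst County, January 1 – February 16, 2005: 47 days → £157000 × 2.4% × 47/365 = £485.1945
Roseville, February 17 – August 14, 2005: 179 days → £157000 × 4.25% × 179/365 = £3272.2671
The Shire of Willowdown, August 15 – December 31, 2005: 139 days → £157000 × 1.15% × 139/365 = £687.5740
Total = £4445.0356

£4445.04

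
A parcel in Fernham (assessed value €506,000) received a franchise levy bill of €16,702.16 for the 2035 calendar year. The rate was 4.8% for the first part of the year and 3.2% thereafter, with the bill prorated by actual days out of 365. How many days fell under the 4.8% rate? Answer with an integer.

23 days

Let d = days at the first rate; then 365 − d days at the second rate.
€506,000 × [4.8%·d + 3.2%·(365−d)] / 365 = €16,702.16
Solving gives d = 23, so the new rate took effect on 24 January 2035.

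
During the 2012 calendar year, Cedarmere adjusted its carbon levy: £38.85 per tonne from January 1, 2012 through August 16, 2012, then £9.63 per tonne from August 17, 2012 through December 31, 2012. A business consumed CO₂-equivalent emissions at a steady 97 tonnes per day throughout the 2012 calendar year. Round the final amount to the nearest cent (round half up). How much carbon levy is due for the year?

£990,948.12

January 1 – August 16, 2012: 229 days × 97 tonnes/day = 22,213 tonnes at £38.85/tonne → £862,975.05
August 17 – December 31, 2012: 137 days × 97 tonnes/day = 13,289 tonnes at £9.63/tonne → £127,973.07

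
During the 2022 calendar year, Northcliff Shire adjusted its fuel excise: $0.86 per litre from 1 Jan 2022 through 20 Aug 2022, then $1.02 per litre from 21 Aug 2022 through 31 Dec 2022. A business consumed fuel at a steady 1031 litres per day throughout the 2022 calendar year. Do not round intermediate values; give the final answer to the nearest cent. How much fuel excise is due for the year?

1 Jan – 20 Aug 2022: 232 days × 1031 litres/day = 239,192 litres at $0.86/litre → $205,705.12
21 Aug – 31 Dec 2022: 133 days × 1031 litres/day = 137,123 litres at $1.02/litre → $139,865.46

$345,570.58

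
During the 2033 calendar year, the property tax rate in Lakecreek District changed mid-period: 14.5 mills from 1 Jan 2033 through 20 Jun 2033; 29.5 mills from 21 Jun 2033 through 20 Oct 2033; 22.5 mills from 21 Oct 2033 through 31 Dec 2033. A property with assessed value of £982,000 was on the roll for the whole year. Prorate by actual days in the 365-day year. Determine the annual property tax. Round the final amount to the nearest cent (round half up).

1 Jan – 20 Jun 2033: 171 days at 14.5 mills → £982,000 × 1.45% × 171/365 = £6,670.8740
21 Jun – 20 Oct 2033: 122 days at 29.5 mills → £982,000 × 2.95% × 122/365 = £9,682.7890
21 Oct – 31 Dec 2033: 72 days at 22.5 mills → £982,000 × 2.25% × 72/365 = £4,358.4658
Total = £20,712.1288

£20,712.13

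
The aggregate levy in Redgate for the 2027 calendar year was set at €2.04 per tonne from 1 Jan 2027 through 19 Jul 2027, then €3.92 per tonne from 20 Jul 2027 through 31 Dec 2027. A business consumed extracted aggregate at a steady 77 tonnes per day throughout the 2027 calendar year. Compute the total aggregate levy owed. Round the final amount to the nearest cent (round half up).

€81,219.60

1 Jan – 19 Jul 2027: 200 days × 77 tonnes/day = 15,400 tonnes at €2.04/tonne → €31,416.00
20 Jul – 31 Dec 2027: 165 days × 77 tonnes/day = 12,705 tonnes at €3.92/tonne → €49,803.60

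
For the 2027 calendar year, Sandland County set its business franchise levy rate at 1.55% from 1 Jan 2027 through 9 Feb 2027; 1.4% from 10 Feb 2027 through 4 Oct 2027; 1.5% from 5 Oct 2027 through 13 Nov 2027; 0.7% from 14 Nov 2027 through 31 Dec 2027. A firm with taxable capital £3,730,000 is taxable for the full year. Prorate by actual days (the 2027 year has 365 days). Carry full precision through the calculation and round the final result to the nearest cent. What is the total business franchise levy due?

1 Jan – 9 Feb 2027: 40 days at 1.55% → £3,730,000 × 1.55% × 40/365 = £6,335.8904
10 Feb – 4 Oct 2027: 237 days at 1.4% → £3,730,000 × 1.4% × 237/365 = £33,907.2329
5 Oct – 13 Nov 2027: 40 days at 1.5% → £3,730,000 × 1.5% × 40/365 = £6,131.5068
14 Nov – 31 Dec 2027: 48 days at 0.7% → £3,730,000 × 0.7% × 48/365 = £3,433.6438
Total = £49,808.2740

£49,808.27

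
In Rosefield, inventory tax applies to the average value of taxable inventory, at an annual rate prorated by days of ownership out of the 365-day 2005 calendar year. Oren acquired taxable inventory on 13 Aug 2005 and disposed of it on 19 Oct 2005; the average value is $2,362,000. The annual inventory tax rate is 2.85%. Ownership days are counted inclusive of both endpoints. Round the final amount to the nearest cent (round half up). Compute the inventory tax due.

Days held (13 Aug – 19 Oct 2005): 68 out of 365
Tax = $2,362,000 × 2.85% × 68/365 = $12,541.2493

$12,541.25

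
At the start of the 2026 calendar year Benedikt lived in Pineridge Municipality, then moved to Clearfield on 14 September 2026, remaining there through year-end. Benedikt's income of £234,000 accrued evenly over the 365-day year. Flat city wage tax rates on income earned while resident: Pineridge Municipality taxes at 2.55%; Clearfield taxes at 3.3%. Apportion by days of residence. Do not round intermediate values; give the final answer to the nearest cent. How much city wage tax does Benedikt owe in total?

Pineridge Municipality, 1 January – 13 September 2026: 256 days → £234,000 × 2.55% × 256/365 = £4,185.0740
Clearfield, 14 September – 31 December 2026: 109 days → £234,000 × 3.3% × 109/365 = £2,306.0219
Total = £6,491.0959

£6,491.10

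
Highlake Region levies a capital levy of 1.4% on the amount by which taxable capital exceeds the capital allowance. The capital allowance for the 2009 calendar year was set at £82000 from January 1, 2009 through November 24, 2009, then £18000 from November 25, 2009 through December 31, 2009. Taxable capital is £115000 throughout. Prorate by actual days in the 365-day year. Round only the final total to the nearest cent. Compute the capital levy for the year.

£552.83

January 1 – November 24, 2009: 328 days, exemption £82000 → (£115000 − £82000) × 1.4% × 328/365 = £415.1671
November 25 – December 31, 2009: 37 days, exemption £18000 → (£115000 − £18000) × 1.4% × 37/365 = £137.6603
Total = £552.8274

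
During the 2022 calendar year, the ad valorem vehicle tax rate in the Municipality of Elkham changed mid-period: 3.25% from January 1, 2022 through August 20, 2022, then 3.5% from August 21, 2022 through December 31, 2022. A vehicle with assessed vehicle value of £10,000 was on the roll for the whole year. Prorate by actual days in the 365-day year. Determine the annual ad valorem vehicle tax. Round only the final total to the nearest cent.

January 1 – August 20, 2022: 232 days at 3.25% → £10,000 × 3.25% × 232/365 = £206.5753
August 21 – December 31, 2022: 133 days at 3.5% → £10,000 × 3.5% × 133/365 = £127.5342
Total = £334.1096

£334.11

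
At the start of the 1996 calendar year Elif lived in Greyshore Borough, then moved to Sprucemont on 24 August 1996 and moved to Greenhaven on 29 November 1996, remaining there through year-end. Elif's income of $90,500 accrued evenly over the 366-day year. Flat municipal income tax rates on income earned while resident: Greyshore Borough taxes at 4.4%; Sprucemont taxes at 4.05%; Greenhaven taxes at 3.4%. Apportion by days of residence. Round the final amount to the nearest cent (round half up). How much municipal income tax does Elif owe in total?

Greyshore Borough, 1 January – 23 August 1996: 236 days → $90,500 × 4.4% × 236/366 = $2,567.6284
Sprucemont, 24 August – 28 November 1996: 97 days → $90,500 × 4.05% × 97/366 = $971.3914
Greenhaven, 29 November – 31 December 1996: 33 days → $90,500 × 3.4% × 33/366 = $277.4344
Total = $3,816.4542

$3,816.45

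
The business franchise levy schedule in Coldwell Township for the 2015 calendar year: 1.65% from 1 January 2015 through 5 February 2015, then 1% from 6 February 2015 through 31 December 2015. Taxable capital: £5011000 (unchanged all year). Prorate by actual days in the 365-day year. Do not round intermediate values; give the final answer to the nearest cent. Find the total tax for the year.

£53322.53

1 January – 5 February 2015: 36 days at 1.65% → £5011000 × 1.65% × 36/365 = £8154.8877
6 February – 31 December 2015: 329 days at 1% → £5011000 × 1% × 329/365 = £45167.6438
Total = £53322.5315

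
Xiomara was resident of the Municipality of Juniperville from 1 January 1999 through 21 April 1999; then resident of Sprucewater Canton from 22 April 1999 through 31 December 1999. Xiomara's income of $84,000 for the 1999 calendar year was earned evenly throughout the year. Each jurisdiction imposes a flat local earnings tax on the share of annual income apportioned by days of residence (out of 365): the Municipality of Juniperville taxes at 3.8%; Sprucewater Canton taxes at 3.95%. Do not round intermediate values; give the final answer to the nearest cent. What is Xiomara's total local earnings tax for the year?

$3,279.68

The Municipality of Juniperville, 1 January – 21 April 1999: 111 days → $84,000 × 3.8% × 111/365 = $970.7178
Sprucewater Canton, 22 April – 31 December 1999: 254 days → $84,000 × 3.95% × 254/365 = $2,308.9644
Total = $3,279.6822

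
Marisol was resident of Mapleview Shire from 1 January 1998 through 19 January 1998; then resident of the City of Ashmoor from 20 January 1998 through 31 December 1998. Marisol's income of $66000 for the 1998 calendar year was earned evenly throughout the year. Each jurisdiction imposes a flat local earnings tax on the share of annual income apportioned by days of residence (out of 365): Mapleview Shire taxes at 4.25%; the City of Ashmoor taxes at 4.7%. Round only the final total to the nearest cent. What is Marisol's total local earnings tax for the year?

$3086.54

Mapleview Shire, 1 January – 19 January 1998: 19 days → $66000 × 4.25% × 19/365 = $146.0137
The City of Ashmoor, 20 January – 31 December 1998: 346 days → $66000 × 4.7% × 346/365 = $2940.5260
Total = $3086.5397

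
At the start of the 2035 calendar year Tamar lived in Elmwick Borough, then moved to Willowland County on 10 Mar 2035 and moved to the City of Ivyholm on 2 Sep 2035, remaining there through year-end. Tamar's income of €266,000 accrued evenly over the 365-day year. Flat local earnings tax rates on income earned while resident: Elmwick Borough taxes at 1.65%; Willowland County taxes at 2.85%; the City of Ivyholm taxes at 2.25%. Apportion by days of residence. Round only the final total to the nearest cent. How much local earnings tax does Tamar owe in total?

Elmwick Borough, 1 Jan – 9 Mar 2035: 68 days → €266,000 × 1.65% × 68/365 = €817.6767
Willowland County, 10 Mar – 1 Sep 2035: 176 days → €266,000 × 2.85% × 176/365 = €3,655.4959
The City of Ivyholm, 2 Sep – 31 Dec 2035: 121 days → €266,000 × 2.25% × 121/365 = €1,984.0685
Total = €6,457.2411

€6,457.24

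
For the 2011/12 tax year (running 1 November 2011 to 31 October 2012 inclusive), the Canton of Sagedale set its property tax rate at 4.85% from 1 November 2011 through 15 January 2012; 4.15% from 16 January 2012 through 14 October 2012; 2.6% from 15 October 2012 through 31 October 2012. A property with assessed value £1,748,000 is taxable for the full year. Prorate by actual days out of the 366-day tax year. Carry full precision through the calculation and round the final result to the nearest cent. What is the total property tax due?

1 November 2011 – 15 January 2012: 76 days at 4.85% → £1,748,000 × 4.85% × 76/366 = £17,604.1749
16 January – 14 October 2012: 273 days at 4.15% → £1,748,000 × 4.15% × 273/366 = £54,109.1967
15 October – 31 October 2012: 17 days at 2.6% → £1,748,000 × 2.6% × 17/366 = £2,110.9727
Total = £73,824.3443

£73,824.34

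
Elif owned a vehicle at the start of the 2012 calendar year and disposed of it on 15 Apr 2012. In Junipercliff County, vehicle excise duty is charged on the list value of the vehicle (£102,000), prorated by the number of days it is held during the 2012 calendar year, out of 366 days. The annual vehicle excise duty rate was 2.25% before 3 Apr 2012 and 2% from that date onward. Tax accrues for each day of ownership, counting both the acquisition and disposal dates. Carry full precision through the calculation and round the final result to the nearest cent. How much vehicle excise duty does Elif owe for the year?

1 Jan – 2 Apr 2012: 93 days at 2.25% → £102,000 × 2.25% × 93/366 = £583.1557
3 Apr – 15 Apr 2012: 13 days at 2% → £102,000 × 2% × 13/366 = £72.4590
Total = £655.6148

£655.61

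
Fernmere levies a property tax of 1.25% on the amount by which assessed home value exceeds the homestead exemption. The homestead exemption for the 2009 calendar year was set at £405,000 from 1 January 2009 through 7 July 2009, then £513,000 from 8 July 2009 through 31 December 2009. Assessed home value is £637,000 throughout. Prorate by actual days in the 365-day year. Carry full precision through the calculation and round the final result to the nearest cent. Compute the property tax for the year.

1 January – 7 July 2009: 188 days, exemption £405,000 → (£637,000 − £405,000) × 1.25% × 188/365 = £1,493.6986
8 July – 31 December 2009: 177 days, exemption £513,000 → (£637,000 − £513,000) × 1.25% × 177/365 = £751.6438
Total = £2,245.3425

£2,245.34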